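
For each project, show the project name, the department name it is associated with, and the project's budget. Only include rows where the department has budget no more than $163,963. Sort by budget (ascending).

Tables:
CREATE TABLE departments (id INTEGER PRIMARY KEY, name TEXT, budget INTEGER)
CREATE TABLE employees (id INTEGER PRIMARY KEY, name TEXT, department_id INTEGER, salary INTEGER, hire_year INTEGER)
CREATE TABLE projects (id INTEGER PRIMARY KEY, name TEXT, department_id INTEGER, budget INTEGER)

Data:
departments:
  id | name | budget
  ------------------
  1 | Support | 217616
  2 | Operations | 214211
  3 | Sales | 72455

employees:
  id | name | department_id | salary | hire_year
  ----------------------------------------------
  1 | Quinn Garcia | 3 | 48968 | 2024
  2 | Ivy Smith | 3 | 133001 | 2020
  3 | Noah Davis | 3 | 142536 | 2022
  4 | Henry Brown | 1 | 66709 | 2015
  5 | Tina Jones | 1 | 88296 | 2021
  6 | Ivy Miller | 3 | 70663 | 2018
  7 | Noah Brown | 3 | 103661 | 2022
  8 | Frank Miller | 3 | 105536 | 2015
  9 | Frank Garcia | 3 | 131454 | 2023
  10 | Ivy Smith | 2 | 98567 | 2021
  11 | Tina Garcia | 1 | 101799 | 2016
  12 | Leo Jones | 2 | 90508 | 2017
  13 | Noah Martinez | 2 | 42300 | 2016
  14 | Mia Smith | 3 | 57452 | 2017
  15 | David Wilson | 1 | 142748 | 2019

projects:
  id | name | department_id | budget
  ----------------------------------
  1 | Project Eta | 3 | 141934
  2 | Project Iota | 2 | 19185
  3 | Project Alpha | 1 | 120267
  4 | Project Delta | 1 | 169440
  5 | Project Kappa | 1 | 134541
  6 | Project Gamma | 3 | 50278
SELECT c.name, p.name AS department, c.budget FROM projects c JOIN departments p ON c.department_id = p.id WHERE p.budget <= 163963 ORDER BY c.budget ASC

Execution result:
name | department | budget
Project Gamma | Sales | 50278
Project Eta | Sales | 141934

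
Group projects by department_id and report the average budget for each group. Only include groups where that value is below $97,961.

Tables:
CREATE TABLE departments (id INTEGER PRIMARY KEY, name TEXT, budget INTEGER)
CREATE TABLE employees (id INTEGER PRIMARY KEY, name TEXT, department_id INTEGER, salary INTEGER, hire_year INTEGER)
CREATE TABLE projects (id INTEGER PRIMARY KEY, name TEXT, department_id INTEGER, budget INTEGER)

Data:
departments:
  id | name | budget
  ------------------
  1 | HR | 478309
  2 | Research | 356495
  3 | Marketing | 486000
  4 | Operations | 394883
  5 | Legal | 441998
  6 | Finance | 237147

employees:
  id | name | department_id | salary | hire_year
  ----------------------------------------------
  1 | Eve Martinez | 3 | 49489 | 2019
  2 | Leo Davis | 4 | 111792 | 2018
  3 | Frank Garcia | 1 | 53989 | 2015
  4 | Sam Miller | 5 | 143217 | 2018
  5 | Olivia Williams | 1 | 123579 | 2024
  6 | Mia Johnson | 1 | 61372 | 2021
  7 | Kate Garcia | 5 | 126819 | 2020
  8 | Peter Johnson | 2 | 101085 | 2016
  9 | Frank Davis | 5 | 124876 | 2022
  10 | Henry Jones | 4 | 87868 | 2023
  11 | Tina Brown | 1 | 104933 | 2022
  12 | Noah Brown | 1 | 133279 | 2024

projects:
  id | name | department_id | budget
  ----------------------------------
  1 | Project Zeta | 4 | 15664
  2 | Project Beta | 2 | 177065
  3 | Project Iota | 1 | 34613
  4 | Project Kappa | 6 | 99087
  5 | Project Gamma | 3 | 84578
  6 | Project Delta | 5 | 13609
SELECT department_id, AVG(budget) AS avg_budget FROM projects GROUP BY department_id HAVING AVG(budget) < 97961

Execution result:
department_id | avg_budget
1 | 34613.00
3 | 84578.00
4 | 15664.00
5 | 13609.00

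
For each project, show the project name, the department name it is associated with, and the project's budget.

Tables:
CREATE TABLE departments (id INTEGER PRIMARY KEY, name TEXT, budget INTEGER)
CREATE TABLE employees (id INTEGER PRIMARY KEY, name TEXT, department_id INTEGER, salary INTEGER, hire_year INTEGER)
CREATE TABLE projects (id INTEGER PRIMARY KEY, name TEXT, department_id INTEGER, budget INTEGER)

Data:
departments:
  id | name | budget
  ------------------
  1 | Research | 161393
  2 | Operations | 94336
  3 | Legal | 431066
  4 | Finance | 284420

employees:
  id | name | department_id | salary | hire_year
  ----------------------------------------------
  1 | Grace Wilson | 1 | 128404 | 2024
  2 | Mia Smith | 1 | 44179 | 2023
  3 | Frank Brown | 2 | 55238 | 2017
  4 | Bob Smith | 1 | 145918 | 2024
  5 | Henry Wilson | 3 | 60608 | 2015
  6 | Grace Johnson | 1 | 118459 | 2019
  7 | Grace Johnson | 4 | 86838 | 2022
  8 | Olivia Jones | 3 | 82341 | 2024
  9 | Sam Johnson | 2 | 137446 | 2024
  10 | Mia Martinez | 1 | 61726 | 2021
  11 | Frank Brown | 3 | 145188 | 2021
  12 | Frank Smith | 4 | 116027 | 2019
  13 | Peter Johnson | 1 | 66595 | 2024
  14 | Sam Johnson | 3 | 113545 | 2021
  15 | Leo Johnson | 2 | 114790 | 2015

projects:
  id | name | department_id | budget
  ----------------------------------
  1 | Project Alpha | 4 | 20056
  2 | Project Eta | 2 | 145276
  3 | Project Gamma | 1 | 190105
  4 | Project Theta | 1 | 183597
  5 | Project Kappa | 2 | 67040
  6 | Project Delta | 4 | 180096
SELECT c.name, p.name AS department, c.budget FROM projects c JOIN departments p ON c.department_id = p.id

Execution result:
name | department | budget
Project Alpha | Finance | 20056
Project Eta | Operations | 145276
Project Gamma | Research | 190105
Project Theta | Research | 183597
Project Kappa | Operations | 67040
Project Delta | Finance | 180096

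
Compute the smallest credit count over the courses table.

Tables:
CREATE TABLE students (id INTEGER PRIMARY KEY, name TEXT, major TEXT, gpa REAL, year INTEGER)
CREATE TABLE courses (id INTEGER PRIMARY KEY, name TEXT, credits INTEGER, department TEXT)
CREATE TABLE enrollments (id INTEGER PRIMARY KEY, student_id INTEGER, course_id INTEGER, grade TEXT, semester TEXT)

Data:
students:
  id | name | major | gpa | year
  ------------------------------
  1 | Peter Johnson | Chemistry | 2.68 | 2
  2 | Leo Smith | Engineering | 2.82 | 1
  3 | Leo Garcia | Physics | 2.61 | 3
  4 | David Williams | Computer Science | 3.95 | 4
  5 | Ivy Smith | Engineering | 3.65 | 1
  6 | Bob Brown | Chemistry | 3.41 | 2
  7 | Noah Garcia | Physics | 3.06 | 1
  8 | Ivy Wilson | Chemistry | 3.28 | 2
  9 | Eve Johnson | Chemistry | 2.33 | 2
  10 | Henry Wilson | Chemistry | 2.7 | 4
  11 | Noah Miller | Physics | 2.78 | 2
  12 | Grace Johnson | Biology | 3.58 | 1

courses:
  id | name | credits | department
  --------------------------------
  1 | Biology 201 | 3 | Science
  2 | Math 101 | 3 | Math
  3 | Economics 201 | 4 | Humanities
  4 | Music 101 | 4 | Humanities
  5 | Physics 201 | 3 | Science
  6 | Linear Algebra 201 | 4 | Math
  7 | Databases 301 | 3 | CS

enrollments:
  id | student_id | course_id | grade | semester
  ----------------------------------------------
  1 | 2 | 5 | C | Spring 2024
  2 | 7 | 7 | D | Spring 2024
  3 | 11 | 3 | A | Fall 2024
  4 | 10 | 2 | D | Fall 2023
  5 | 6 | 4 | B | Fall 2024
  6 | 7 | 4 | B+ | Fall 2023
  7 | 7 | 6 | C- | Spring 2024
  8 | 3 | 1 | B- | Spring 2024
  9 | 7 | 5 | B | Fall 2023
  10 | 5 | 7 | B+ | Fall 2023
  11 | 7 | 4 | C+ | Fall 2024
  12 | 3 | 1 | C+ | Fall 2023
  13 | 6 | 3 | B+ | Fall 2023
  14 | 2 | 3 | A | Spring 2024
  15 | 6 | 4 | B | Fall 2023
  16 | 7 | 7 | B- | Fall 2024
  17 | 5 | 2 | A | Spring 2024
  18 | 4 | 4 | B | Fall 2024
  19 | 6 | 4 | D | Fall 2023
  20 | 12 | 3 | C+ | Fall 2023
SELECT MIN(credits) FROM courses

Execution result:
3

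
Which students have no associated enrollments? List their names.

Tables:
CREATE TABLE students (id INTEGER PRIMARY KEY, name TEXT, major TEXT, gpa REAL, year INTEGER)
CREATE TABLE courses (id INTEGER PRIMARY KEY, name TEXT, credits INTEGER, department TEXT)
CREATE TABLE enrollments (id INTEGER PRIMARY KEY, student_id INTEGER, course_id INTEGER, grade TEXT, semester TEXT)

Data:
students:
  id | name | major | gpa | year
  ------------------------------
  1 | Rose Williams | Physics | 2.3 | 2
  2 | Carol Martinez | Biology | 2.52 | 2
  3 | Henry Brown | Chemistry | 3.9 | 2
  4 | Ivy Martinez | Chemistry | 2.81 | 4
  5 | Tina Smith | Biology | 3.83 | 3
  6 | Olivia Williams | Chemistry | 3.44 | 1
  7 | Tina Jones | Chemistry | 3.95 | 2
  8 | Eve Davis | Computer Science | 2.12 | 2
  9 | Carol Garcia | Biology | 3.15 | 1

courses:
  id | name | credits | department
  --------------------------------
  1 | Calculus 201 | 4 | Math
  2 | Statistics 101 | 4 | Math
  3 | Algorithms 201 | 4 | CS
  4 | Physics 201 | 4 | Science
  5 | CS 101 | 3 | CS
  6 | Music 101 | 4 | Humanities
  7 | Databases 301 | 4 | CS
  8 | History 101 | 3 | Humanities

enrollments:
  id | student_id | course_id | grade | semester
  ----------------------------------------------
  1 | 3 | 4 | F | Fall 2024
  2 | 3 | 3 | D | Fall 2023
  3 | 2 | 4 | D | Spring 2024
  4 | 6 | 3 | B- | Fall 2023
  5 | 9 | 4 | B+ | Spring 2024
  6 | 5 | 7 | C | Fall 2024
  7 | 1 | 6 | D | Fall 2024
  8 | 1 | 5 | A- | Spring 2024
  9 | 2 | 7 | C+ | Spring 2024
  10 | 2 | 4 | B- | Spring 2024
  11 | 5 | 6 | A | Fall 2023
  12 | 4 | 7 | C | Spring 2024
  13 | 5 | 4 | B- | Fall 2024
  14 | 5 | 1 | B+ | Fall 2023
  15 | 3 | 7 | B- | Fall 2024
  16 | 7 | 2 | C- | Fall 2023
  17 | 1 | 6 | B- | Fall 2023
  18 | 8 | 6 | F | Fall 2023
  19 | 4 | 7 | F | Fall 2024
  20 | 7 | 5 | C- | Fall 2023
SELECT p.name FROM students p LEFT JOIN enrollments c ON c.student_id = p.id WHERE c.id IS NULL

Execution result:
(no rows)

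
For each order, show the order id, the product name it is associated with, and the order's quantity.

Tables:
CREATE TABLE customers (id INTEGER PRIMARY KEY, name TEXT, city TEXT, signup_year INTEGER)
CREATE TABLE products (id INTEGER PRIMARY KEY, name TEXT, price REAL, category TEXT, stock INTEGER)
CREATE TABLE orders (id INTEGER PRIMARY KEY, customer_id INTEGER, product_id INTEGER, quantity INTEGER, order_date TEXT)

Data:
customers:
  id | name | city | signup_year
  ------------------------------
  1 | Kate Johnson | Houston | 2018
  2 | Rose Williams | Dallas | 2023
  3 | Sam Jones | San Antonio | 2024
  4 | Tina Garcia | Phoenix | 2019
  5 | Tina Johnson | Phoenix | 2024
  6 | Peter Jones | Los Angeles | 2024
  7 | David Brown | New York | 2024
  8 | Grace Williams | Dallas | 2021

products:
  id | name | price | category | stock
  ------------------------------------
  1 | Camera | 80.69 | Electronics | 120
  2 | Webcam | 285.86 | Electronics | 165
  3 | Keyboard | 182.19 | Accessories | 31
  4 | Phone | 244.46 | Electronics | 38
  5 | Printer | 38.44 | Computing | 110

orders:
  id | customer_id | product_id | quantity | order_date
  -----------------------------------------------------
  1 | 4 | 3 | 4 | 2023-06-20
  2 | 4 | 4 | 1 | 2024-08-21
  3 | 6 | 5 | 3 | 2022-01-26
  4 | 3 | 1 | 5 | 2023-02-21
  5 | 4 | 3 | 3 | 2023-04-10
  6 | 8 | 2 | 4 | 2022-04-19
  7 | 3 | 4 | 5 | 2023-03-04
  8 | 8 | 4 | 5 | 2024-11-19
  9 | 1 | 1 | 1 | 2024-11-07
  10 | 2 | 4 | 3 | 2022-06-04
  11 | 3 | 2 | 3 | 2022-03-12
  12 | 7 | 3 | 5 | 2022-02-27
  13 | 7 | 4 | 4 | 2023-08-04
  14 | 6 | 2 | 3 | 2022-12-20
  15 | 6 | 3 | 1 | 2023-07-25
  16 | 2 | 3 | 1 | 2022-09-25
SELECT c.id, p.name AS product, c.quantity FROM orders c JOIN products p ON c.product_id = p.id

Execution result:
id | product | quantity
1 | Keyboard | 4
2 | Phone | 1
3 | Printer | 3
4 | Camera | 5
5 | Keyboard | 3
6 | Webcam | 4
7 | Phone | 5
8 | Phone | 5
9 | Camera | 1
10 | Phone | 3
11 | Webcam | 3
12 | Keyboard | 5
13 | Phone | 4
14 | Webcam | 3
15 | Keyboard | 1
16 | Keyboard | 1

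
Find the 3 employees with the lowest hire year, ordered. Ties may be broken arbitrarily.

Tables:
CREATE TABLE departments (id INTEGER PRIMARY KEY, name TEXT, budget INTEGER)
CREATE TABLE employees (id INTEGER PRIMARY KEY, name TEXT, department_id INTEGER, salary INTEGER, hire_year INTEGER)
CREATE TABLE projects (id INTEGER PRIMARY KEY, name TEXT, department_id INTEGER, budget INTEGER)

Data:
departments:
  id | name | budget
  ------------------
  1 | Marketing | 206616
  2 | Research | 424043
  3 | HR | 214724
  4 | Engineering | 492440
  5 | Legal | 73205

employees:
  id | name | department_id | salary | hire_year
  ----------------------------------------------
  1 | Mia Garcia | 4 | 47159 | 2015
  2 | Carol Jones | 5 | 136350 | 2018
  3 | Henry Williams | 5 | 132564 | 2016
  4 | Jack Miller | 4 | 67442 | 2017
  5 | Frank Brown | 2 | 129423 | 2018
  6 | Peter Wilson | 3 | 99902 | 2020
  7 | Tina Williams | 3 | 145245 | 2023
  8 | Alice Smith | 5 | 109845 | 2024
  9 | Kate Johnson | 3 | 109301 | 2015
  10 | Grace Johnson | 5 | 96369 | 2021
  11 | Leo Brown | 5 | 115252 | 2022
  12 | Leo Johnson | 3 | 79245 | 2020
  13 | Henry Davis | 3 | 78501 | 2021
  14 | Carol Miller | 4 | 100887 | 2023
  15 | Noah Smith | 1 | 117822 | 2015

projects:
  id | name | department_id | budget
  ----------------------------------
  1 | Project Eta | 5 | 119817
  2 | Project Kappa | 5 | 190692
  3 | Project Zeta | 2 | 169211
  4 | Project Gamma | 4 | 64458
SELECT name, hire_year FROM employees ORDER BY hire_year ASC LIMIT 3

Execution result:
name | hire_year
Mia Garcia | 2015
Kate Johnson | 2015
Noah Smith | 2015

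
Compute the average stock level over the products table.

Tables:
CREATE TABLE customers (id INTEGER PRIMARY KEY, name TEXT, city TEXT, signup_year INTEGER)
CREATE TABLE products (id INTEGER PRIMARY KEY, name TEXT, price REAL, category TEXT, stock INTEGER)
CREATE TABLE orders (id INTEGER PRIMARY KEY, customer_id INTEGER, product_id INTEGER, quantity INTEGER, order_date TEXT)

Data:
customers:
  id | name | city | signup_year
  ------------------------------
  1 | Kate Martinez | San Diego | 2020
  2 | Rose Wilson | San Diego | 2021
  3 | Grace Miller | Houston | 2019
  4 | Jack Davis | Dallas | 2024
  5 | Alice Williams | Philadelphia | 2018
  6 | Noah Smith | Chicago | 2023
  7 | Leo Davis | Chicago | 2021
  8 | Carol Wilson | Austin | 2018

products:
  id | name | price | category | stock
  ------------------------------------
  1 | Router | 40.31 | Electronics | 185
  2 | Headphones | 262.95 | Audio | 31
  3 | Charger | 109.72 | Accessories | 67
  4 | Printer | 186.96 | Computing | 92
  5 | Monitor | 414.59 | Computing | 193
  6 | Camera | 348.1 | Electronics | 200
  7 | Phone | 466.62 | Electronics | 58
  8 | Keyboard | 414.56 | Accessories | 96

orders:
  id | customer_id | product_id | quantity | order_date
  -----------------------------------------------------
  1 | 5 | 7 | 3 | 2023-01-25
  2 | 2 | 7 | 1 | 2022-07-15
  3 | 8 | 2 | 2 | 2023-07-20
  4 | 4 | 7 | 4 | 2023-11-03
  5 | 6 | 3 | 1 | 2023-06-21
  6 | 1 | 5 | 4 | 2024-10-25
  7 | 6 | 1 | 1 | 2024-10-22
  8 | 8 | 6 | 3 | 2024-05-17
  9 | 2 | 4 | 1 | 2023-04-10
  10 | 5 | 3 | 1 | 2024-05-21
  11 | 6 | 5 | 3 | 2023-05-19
SELECT AVG(stock) FROM products

Execution result:
115.25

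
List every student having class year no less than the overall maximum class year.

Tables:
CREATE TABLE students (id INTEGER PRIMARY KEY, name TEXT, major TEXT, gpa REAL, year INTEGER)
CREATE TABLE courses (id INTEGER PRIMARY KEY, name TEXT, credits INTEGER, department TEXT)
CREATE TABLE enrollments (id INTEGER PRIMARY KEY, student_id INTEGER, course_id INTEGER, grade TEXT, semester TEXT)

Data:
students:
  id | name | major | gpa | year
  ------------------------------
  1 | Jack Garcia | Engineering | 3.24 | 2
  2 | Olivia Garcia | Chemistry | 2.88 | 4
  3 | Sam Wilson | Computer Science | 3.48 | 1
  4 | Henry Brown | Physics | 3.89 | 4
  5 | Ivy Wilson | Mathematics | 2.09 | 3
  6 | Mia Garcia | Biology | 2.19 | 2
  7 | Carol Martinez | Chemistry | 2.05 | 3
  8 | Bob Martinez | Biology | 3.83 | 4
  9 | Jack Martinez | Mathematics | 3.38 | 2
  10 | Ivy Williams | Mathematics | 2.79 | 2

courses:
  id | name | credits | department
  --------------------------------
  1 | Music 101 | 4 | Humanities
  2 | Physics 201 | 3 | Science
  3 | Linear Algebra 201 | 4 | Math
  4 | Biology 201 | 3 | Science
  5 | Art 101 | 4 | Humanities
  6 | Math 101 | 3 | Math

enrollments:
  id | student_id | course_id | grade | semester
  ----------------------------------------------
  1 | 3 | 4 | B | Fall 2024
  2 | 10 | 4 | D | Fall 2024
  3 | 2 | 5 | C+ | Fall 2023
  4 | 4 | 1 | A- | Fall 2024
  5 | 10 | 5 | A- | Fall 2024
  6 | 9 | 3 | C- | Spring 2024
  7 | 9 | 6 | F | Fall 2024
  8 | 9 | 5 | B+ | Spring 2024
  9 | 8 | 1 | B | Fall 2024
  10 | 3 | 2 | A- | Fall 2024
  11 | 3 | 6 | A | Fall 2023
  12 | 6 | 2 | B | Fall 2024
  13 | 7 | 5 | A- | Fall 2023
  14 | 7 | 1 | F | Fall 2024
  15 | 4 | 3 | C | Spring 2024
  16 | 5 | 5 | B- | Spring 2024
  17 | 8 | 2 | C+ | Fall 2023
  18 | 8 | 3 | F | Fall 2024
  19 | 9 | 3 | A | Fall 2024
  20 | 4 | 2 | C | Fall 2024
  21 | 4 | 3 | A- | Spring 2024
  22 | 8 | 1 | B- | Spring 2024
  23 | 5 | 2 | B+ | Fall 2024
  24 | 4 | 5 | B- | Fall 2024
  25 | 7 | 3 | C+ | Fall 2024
SELECT name, year FROM students WHERE year >= (SELECT MAX(year) FROM students)

Execution result:
name | year
Olivia Garcia | 4
Henry Brown | 4
Bob Martinez | 4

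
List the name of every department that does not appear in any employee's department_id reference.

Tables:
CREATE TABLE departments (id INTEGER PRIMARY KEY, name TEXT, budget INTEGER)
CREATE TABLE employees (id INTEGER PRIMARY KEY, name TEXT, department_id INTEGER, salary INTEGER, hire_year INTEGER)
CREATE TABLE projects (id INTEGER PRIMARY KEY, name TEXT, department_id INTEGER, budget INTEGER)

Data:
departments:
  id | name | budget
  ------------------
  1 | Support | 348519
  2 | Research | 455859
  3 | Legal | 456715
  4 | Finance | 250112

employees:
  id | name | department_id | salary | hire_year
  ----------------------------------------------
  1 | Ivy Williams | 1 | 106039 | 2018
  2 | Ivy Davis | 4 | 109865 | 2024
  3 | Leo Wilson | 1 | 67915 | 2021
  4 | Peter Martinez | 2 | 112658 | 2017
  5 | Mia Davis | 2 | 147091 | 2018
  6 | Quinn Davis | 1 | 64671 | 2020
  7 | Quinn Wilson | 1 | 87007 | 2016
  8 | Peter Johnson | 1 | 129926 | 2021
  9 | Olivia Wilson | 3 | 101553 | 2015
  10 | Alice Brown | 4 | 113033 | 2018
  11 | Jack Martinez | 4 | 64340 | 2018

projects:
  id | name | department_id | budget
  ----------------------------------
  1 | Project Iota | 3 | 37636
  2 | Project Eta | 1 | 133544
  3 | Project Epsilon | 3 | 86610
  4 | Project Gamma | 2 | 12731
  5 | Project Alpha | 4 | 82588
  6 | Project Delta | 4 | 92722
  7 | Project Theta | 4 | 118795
SELECT p.name FROM departments p LEFT JOIN employees c ON c.department_id = p.id WHERE c.id IS NULL

Execution result:
(no rows)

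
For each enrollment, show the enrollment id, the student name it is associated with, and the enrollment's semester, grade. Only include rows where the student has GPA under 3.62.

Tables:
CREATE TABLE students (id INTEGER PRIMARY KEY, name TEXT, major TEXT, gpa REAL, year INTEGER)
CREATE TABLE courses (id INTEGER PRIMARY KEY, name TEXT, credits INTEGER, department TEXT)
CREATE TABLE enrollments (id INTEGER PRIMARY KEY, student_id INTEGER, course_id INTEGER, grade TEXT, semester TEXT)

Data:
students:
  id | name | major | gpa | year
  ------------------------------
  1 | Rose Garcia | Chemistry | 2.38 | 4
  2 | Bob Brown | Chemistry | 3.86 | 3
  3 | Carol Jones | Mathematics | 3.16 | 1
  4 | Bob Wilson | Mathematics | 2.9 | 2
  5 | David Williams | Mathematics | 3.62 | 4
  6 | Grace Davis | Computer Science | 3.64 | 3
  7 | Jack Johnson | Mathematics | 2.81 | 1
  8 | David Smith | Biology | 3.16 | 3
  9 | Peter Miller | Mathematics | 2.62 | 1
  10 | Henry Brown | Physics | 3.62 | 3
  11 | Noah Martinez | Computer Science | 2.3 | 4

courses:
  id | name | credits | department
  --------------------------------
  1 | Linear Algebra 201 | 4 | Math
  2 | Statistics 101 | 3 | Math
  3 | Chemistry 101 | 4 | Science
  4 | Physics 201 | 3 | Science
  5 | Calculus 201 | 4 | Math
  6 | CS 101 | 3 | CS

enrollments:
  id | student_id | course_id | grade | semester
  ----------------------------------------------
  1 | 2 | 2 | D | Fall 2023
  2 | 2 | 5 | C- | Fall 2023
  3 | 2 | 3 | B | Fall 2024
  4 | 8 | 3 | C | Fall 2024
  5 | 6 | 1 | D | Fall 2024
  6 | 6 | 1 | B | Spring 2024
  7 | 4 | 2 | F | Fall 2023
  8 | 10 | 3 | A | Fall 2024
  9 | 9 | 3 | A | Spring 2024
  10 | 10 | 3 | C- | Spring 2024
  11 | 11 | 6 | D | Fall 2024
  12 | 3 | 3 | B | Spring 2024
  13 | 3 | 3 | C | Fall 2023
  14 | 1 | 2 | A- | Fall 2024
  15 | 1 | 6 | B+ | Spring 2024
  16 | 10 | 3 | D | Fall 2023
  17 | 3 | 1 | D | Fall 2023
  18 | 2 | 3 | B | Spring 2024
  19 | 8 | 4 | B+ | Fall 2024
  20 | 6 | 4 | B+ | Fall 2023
SELECT c.id, p.name AS student, c.semester, c.grade FROM enrollments c JOIN students p ON c.student_id = p.id WHERE p.gpa < 3.62

Execution result:
id | student | semester | grade
4 | David Smith | Fall 2024 | C
7 | Bob Wilson | Fall 2023 | F
9 | Peter Miller | Spring 2024 | A
11 | Noah Martinez | Fall 2024 | D
12 | Carol Jones | Spring 2024 | B
13 | Carol Jones | Fall 2023 | C
14 | Rose Garcia | Fall 2024 | A-
15 | Rose Garcia | Spring 2024 | B+
17 | Carol Jones | Fall 2023 | D
19 | David Smith | Fall 2024 | B+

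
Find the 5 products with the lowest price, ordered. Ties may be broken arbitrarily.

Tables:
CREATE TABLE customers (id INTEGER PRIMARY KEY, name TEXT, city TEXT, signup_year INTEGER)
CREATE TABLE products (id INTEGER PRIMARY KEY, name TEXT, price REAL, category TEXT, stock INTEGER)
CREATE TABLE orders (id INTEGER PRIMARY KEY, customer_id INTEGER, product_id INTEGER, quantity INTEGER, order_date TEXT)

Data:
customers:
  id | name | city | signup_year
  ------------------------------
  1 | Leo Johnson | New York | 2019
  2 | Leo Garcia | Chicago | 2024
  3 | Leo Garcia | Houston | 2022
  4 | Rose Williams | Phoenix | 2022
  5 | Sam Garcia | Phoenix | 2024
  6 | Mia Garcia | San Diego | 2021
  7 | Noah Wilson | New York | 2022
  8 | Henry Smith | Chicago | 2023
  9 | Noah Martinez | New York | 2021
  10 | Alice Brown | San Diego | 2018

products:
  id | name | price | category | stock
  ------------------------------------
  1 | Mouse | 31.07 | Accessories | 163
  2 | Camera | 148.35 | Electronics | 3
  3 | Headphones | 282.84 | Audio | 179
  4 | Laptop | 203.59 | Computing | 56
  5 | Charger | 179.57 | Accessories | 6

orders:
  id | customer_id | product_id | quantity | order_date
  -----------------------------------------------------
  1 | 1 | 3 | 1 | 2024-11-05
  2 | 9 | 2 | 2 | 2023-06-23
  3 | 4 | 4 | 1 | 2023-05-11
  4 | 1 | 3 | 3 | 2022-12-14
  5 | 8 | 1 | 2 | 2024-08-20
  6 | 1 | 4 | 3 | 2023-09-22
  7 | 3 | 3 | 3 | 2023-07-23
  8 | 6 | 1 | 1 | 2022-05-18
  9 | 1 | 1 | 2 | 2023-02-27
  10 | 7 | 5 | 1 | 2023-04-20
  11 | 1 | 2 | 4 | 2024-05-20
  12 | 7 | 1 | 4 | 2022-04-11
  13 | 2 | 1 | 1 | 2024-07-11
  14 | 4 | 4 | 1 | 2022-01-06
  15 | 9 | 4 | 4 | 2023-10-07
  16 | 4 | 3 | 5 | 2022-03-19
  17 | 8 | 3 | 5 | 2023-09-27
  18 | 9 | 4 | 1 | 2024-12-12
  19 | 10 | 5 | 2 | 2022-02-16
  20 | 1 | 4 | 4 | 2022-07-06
SELECT name, price FROM products ORDER BY price ASC LIMIT 5

Execution result:
name | price
Mouse | 31.07
Camera | 148.35
Charger | 179.57
Laptop | 203.59
Headphones | 282.84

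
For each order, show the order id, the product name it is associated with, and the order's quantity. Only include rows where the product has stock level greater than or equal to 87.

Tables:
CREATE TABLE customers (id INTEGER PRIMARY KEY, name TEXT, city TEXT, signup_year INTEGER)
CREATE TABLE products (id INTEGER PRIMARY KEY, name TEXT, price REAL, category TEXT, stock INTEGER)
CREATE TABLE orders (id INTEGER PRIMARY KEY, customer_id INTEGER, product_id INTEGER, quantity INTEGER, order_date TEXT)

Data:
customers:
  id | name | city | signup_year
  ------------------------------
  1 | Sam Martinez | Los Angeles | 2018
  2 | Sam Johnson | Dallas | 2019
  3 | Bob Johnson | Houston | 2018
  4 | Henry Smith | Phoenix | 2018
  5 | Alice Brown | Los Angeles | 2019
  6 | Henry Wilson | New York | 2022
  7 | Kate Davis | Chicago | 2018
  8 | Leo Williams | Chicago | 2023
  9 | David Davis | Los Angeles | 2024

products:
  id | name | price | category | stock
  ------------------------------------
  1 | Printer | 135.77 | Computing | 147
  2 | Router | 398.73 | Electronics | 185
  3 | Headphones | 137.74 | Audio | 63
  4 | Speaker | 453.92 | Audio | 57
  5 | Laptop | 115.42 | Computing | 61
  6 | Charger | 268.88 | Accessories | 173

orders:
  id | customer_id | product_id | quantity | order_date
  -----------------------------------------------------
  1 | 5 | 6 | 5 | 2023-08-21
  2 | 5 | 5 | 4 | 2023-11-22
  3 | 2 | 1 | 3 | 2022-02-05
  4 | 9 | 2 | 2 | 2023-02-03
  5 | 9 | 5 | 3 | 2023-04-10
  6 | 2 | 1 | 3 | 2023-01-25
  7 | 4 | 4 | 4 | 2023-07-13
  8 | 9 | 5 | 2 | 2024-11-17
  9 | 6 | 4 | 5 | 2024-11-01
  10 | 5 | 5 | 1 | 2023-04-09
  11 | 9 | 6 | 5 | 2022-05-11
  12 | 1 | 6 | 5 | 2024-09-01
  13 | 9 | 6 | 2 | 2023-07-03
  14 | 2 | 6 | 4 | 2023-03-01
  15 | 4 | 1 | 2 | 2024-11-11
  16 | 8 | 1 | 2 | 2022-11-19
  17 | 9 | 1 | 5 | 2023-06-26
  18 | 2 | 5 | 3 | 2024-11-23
SELECT c.id, p.name AS product, c.quantity FROM orders c JOIN products p ON c.product_id = p.id WHERE p.stock >= 87

Execution result:
id | product | quantity
1 | Charger | 5
3 | Printer | 3
4 | Router | 2
6 | Printer | 3
11 | Charger | 5
12 | Charger | 5
13 | Charger | 2
14 | Charger | 4
15 | Printer | 2
16 | Printer | 2
17 | Printer | 5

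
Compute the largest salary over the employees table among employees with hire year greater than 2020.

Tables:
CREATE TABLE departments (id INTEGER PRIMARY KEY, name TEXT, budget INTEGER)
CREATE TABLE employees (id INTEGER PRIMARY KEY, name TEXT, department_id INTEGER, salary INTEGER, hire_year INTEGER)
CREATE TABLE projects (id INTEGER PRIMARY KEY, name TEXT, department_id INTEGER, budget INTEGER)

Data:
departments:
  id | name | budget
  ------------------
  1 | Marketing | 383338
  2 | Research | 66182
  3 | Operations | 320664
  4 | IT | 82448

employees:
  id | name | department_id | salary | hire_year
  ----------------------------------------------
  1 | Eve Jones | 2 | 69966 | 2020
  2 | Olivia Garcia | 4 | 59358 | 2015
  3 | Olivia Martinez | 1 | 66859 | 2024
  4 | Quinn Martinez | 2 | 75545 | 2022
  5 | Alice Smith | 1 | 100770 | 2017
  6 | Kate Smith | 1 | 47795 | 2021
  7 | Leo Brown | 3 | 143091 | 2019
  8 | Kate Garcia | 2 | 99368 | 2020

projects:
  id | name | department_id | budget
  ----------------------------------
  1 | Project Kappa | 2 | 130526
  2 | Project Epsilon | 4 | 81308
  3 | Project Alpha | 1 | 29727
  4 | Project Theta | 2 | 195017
SELECT MAX(salary) FROM employees WHERE hire_year > 2020

Execution result:
75545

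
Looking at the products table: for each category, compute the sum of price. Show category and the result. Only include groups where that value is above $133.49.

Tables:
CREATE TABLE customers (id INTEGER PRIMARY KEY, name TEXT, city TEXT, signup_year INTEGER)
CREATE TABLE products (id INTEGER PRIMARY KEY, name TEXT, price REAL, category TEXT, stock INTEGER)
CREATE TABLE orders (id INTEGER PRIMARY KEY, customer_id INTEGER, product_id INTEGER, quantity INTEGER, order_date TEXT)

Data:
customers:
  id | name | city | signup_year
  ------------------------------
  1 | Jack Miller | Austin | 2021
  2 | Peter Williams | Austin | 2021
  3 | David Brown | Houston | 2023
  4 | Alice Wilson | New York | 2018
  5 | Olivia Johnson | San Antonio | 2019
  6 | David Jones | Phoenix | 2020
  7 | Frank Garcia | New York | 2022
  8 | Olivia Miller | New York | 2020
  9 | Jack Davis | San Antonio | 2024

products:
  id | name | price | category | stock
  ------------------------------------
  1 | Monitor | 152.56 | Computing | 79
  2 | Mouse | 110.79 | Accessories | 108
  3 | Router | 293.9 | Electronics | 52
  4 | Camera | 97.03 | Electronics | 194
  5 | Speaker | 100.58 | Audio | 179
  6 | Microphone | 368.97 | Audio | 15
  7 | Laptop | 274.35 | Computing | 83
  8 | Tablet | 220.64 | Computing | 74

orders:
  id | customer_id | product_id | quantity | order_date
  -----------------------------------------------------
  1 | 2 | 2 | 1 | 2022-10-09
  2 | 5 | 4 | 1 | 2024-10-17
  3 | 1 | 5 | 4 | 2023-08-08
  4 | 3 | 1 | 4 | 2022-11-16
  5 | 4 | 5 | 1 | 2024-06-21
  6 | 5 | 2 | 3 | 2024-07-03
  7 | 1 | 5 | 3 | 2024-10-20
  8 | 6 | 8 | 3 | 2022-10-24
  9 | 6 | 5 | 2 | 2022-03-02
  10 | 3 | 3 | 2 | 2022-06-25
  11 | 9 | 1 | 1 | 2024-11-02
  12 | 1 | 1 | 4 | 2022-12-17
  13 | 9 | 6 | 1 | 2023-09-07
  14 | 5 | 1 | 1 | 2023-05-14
SELECT category, SUM(price) AS sum_price FROM products GROUP BY category HAVING SUM(price) > 133.49

Execution result:
category | sum_price
Audio | 469.55
Computing | 647.55
Electronics | 390.93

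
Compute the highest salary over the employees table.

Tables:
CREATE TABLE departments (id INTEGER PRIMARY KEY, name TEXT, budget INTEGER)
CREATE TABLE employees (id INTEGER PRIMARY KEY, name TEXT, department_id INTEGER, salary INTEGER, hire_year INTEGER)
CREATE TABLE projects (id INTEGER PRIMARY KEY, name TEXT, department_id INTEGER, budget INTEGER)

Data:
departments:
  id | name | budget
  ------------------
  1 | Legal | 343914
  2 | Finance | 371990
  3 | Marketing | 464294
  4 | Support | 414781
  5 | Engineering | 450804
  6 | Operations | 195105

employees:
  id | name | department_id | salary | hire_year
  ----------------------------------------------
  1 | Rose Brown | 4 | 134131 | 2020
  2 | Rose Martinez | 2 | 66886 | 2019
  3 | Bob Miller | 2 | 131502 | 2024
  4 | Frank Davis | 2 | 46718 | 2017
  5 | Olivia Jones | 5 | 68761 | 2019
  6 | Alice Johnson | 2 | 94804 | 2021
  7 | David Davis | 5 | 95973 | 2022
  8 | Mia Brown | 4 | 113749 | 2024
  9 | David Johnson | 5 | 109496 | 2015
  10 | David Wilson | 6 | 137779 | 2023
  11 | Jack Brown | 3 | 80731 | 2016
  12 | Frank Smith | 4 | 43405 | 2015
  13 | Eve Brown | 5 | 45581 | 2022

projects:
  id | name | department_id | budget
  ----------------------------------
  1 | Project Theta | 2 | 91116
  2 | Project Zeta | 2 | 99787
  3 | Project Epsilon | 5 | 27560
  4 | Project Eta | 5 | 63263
SELECT MAX(salary) FROM employees

Execution result:
137779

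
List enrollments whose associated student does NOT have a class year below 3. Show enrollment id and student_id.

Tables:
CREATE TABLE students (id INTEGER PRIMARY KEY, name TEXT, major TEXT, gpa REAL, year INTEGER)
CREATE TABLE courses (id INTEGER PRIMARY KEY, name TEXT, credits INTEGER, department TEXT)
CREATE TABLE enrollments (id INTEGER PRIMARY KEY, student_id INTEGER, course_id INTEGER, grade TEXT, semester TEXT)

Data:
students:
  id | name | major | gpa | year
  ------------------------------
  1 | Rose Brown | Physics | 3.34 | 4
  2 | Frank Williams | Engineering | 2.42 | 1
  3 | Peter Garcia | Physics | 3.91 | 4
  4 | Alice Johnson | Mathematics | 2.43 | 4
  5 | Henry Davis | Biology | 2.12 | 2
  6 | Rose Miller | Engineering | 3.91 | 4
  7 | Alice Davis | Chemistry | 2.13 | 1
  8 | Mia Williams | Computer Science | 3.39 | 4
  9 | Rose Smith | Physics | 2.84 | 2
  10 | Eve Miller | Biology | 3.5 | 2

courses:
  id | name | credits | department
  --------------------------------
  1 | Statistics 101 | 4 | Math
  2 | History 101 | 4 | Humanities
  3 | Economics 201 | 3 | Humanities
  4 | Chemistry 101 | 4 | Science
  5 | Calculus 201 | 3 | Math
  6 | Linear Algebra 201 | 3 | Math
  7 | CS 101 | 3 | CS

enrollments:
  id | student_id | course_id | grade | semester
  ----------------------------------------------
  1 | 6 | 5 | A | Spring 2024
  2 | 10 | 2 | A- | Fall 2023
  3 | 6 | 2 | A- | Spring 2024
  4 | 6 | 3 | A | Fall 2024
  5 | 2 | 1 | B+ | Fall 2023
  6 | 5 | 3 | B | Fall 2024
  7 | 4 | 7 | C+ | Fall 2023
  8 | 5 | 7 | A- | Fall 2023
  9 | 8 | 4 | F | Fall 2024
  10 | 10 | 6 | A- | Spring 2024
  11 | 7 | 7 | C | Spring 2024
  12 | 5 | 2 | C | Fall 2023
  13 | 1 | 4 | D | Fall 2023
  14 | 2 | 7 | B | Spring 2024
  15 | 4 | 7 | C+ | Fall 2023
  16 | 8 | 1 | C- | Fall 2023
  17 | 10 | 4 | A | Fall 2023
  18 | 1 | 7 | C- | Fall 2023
SELECT id, student_id FROM enrollments WHERE student_id NOT IN (SELECT id FROM students WHERE year < 3)

Execution result:
id | student_id
1 | 6
3 | 6
4 | 6
7 | 4
9 | 8
13 | 1
15 | 4
16 | 8
18 | 1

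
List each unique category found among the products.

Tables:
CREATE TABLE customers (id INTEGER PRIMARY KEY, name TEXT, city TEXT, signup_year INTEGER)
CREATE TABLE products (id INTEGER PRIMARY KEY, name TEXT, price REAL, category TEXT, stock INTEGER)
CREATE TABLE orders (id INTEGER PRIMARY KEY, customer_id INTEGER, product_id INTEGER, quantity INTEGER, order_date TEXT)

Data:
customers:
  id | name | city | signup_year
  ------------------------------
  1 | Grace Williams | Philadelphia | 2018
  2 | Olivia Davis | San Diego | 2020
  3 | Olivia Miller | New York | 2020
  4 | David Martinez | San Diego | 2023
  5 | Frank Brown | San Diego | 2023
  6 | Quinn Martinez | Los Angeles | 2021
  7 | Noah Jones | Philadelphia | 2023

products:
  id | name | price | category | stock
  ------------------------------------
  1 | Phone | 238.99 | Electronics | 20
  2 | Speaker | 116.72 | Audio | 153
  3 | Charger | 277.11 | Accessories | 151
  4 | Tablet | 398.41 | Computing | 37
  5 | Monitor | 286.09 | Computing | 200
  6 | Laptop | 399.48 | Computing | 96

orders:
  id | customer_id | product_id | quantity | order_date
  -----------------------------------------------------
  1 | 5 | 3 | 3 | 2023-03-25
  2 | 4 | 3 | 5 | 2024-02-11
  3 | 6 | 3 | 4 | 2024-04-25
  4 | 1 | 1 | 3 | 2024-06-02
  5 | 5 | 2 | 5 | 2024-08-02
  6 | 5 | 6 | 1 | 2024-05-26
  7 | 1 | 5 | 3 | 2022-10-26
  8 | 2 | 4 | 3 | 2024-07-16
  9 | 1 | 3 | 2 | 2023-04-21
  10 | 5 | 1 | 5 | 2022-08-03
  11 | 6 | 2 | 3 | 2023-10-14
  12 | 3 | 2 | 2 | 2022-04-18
SELECT DISTINCT category FROM products

Execution result:
category
Electronics
Audio
Accessories
Computing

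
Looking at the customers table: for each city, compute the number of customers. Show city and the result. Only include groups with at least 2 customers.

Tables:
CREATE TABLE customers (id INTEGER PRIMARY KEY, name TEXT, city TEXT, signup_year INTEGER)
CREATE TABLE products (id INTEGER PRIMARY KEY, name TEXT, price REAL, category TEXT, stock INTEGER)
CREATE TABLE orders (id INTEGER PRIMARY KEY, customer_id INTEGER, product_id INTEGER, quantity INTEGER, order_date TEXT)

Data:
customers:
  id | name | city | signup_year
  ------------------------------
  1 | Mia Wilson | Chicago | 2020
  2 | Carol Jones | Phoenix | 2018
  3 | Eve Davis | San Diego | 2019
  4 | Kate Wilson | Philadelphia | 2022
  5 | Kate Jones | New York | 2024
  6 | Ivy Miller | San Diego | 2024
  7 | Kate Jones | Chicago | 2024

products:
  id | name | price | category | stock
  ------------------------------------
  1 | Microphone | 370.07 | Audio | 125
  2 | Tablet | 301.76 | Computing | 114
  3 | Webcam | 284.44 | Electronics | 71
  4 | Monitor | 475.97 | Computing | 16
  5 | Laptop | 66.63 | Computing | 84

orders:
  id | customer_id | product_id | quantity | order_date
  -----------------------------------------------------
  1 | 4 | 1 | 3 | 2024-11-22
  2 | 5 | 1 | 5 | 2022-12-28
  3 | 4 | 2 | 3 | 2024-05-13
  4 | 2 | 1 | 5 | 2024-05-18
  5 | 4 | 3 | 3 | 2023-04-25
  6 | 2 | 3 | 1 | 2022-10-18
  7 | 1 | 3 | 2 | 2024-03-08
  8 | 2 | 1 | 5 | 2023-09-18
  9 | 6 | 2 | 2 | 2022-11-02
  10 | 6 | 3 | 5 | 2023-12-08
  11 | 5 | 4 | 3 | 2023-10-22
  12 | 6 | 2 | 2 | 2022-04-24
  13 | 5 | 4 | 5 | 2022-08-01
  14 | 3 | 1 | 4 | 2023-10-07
SELECT city, COUNT(*) AS n FROM customers GROUP BY city HAVING COUNT(*) >= 2

Execution result:
city | n
Chicago | 2
San Diego | 2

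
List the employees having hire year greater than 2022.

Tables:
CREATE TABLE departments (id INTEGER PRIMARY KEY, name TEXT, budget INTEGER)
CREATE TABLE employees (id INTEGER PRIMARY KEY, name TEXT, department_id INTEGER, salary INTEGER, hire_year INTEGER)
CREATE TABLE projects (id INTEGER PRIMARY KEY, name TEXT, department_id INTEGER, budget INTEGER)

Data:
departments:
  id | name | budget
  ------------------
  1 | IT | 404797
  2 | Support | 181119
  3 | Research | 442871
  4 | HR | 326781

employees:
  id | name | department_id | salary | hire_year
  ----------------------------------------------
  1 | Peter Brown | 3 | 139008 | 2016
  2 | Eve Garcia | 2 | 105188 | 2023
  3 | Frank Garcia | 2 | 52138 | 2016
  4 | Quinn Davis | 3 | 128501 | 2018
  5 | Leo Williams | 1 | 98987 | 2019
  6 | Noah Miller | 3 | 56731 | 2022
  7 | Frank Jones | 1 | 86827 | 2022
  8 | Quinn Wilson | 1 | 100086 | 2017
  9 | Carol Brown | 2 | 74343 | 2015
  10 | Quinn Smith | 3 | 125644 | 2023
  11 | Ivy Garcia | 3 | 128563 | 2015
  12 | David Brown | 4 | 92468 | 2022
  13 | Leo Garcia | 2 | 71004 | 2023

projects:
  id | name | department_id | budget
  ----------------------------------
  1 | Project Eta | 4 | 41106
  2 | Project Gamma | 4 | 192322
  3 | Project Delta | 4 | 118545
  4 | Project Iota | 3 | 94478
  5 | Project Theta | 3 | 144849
SELECT name, hire_year FROM employees WHERE hire_year > 2022

Execution result:
name | hire_year
Eve Garcia | 2023
Quinn Smith | 2023
Leo Garcia | 2023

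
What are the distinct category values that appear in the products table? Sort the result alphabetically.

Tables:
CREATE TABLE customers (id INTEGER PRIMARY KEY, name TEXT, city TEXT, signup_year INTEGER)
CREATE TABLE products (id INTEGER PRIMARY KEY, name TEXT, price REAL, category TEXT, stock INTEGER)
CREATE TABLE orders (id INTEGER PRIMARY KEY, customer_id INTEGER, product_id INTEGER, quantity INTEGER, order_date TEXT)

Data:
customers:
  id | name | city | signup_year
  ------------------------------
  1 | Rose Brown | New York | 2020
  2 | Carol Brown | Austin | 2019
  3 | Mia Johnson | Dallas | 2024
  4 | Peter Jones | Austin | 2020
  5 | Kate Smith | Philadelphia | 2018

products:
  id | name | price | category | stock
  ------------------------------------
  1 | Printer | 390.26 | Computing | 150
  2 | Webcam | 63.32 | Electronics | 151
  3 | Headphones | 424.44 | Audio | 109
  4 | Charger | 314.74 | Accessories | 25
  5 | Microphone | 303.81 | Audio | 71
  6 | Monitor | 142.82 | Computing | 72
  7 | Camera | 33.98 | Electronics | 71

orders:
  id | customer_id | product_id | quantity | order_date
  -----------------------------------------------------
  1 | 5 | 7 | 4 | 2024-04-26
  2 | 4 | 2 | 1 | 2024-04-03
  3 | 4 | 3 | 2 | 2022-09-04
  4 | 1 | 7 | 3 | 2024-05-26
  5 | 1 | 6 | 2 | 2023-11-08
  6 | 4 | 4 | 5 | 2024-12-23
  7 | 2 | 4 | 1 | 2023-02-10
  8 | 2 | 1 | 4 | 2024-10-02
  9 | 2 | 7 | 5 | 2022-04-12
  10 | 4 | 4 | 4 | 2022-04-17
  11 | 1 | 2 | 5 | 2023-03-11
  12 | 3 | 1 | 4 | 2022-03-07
SELECT DISTINCT category FROM products ORDER BY category

Execution result:
category
Accessories
Audio
Computing
Electronics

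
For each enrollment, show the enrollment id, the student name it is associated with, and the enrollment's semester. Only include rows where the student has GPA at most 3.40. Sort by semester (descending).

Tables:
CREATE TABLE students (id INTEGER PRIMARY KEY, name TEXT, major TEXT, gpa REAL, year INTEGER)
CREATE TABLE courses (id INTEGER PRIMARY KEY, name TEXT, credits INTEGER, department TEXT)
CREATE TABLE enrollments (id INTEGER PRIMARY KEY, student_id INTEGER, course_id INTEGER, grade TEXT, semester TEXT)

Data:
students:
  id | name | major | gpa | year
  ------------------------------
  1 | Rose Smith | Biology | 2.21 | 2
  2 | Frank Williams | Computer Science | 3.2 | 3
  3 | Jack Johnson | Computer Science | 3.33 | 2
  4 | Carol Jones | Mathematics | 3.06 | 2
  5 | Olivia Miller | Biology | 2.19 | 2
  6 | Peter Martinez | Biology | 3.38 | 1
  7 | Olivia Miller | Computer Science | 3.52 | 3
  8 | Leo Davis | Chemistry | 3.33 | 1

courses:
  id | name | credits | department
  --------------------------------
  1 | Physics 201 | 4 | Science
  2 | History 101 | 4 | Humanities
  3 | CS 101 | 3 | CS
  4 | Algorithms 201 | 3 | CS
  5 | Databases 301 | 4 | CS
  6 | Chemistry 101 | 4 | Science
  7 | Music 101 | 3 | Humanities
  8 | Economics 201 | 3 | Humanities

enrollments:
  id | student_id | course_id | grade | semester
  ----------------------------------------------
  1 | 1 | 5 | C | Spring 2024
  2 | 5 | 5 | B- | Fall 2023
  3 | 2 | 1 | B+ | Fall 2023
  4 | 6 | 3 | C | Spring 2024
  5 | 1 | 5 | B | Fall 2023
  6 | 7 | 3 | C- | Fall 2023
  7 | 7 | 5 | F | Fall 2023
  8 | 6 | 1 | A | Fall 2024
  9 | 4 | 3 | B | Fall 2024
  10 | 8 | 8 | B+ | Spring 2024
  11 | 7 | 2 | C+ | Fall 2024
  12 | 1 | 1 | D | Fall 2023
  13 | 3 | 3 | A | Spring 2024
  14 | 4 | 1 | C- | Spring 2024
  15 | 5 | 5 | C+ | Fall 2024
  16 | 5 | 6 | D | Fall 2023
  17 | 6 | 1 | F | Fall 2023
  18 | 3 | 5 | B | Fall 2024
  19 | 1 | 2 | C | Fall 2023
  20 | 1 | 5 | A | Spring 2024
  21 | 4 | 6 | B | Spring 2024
SELECT c.id, p.name AS student, c.semester FROM enrollments c JOIN students p ON c.student_id = p.id WHERE p.gpa <= 3.4 ORDER BY c.semester DESC

Execution result:
id | student | semester
1 | Rose Smith | Spring 2024
4 | Peter Martinez | Spring 2024
10 | Leo Davis | Spring 2024
13 | Jack Johnson | Spring 2024
14 | Carol Jones | Spring 2024
20 | Rose Smith | Spring 2024
21 | Carol Jones | Spring 2024
8 | Peter Martinez | Fall 2024
9 | Carol Jones | Fall 2024
15 | Olivia Miller | Fall 2024
18 | Jack Johnson | Fall 2024
2 | Olivia Miller | Fall 2023
3 | Frank Williams | Fall 2023
5 | Rose Smith | Fall 2023
12 | Rose Smith | Fall 2023
16 | Olivia Miller | Fall 2023
17 | Peter Martinez | Fall 2023
19 | Rose Smith | Fall 2023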